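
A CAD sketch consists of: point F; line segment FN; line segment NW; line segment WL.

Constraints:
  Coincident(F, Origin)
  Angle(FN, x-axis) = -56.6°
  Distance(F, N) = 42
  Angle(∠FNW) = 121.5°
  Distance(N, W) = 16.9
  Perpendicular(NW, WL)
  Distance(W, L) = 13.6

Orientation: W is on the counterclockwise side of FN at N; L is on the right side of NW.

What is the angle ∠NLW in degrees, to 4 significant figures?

51.18°

∠FNW = 121.5°, so NW runs at -56.6° + (180° − 121.5°) = 1.900° from the x-axis; with |NW| = 16.9, W = N + 16.9·(cos 1.900°, sin 1.900°) = (40.01, -34.50). NW ⟂ WL; with |WL| = 13.6 on the right of NW, L = W + 13.6·(0.03316, -0.9995) = (40.46, -48.10). Then cos ∠NLW = LN·LW / (|LN||LW|), giving 51.18°.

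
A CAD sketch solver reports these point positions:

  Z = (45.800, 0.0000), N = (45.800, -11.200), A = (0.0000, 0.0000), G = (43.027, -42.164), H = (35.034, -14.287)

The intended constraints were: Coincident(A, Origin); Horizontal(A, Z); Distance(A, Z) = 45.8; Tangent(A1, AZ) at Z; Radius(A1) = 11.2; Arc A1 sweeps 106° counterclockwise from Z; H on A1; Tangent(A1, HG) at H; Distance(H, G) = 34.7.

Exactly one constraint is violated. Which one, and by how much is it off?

Distance(H, G) = 34.7 — off by 5.70.

A = (0.00, 0.00) ✓; A.y = 0.00, Z.y = 0.00 ✓; |AZ| = 45.80 ✓; ∠(NZ, ZA) = 90.00° ✓; |NZ| = 11.20 ✓; bearing(N→H) − bearing(N→Z) = 106.0° ✓; |NH| = 11.20 ✓; ∠(NH, HG) = 90.00° ✓; |HG| = 29.00 ✗.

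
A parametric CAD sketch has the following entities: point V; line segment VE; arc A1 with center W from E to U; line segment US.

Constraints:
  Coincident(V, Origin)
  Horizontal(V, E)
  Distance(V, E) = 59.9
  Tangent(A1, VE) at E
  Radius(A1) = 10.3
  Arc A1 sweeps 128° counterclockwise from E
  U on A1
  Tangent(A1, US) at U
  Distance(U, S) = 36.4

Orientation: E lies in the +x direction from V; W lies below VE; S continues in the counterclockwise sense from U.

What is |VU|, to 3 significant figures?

54.4

V is at the origin; VE is horizontal with |VE| = 59.9 and E on the +x side, so E = (59.9, 0.00). Since A1 is tangent to VE there, WE ⟂ VE, so W = E + (0, -10.3) = (59.9, -10.3). On A1, E sits at bearing 90° from W; a 128° counterclockwise sweep puts U at bearing 218°, so U = W + 10.3·(cos 218°, sin 218°) = (51.8, -16.6). Then |VU| = |U − V| = 54.4.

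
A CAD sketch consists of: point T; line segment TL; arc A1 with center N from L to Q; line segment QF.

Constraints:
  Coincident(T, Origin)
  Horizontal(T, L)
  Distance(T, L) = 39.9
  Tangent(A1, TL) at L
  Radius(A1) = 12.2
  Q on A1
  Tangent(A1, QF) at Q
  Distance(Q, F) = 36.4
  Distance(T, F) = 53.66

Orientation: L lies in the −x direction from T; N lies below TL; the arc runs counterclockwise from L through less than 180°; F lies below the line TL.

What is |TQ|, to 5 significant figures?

53.064

Checks: |NQ| = 12.20 ✓; ∠(NQ, QF) = 90.00° ✓; |QF| = 36.40 ✓; |TF| = 53.66 ✓.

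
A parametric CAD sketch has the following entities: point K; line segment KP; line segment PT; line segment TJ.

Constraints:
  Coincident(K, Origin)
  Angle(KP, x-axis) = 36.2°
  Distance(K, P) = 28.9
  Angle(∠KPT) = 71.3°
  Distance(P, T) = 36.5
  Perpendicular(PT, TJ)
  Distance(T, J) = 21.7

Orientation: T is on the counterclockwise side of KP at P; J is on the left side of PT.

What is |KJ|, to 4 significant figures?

27.82

K is at the origin; KP runs at 36.2° with length 28.9, so P = 28.9·(cos 36.2°, sin 36.2°) = (23.32, 17.07). ∠KPT = 71.3°, so PT runs at 36.2° + (180° − 71.3°) = 144.9° from the x-axis; with |PT| = 36.5, T = P + 36.5·(cos 144.9°, sin 144.9°) = (-6.541, 38.06). PT is perpendicular to TJ; with |TJ| = 21.7 on the left of PT, J = T + 21.7·(-0.5750, -0.8181) = (-19.02, 20.30). Then |KJ| = |J − K| = 27.82.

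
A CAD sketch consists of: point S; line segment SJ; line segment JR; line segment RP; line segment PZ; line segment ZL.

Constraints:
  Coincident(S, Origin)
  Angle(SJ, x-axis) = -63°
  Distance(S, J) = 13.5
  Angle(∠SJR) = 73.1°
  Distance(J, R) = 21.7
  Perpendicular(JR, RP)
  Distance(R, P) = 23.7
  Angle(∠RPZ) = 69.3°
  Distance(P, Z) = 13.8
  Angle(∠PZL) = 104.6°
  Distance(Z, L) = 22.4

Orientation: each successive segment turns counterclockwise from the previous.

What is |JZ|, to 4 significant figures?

20.77

JR ⟂ RP, so RP runs at 133.9°; with |RP| = 23.7, P = (5.331, 20.10). ∠RPZ = 69.3° gives PZ at -115.4° from the x-axis; with |PZ| = 13.8, Z = (-0.5881, 7.629). Then |JZ| = |Z − J| = 20.77.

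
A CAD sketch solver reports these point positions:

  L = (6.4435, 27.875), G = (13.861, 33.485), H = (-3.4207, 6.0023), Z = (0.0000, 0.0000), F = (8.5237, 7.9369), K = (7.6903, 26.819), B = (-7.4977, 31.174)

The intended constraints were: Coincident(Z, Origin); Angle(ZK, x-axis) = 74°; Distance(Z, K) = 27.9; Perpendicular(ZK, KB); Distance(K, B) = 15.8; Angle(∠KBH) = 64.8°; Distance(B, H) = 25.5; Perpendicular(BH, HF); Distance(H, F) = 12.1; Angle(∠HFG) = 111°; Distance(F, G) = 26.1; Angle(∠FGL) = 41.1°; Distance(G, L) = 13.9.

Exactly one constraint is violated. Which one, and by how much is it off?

Distance(G, L) = 13.9 — off by 4.60.

Z = (0.00, 0.00) ✓; ZK at 74.00° ✓; |ZK| = 27.90 ✓; ∠(ZK, KB) = 90.00° ✓; |KB| = 15.80 ✓; ∠KBH = 64.80° ✓; |BH| = 25.50 ✓; ∠(BH, HF) = 90.00° ✓; |HF| = 12.10 ✓; ∠HFG = 111.0° ✓; |FG| = 26.10 ✓; ∠FGL = 41.10° ✓; |GL| = 9.300 ✗.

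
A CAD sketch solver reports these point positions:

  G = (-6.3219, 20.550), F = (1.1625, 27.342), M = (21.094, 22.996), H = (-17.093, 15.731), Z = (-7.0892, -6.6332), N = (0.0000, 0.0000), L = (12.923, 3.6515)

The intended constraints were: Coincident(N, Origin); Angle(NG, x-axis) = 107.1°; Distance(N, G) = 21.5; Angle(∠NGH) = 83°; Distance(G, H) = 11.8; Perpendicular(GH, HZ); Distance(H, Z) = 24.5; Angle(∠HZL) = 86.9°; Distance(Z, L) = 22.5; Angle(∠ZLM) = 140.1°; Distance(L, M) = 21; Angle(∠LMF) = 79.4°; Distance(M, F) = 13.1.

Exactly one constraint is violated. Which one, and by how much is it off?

Distance(M, F) = 13.1 — off by 7.30.

N = (0.00, 0.00) ✓; NG at 107.1° ✓; |NG| = 21.50 ✓; ∠NGH = 83.00° ✓; |GH| = 11.80 ✓; ∠(GH, HZ) = 90.00° ✓; |HZ| = 24.50 ✓; ∠HZL = 86.90° ✓; |ZL| = 22.50 ✓; ∠ZLM = 140.1° ✓; |LM| = 21.00 ✓; ∠LMF = 79.40° ✓; |MF| = 20.40 ✗.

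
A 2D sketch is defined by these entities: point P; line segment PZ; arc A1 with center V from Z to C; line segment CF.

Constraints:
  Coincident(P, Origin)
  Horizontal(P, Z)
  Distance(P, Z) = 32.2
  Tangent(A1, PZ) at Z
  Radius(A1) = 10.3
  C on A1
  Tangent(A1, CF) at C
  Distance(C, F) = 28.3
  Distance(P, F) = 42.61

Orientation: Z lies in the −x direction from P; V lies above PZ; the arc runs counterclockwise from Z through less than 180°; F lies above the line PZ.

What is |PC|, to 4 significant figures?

23.91

Checks: P = (0.00, 0.00) ✓; |VC| = 10.30 ✓; ∠(VC, CF) = 90.00° ✓; |CF| = 28.30 ✓; |PF| = 42.61 ✓.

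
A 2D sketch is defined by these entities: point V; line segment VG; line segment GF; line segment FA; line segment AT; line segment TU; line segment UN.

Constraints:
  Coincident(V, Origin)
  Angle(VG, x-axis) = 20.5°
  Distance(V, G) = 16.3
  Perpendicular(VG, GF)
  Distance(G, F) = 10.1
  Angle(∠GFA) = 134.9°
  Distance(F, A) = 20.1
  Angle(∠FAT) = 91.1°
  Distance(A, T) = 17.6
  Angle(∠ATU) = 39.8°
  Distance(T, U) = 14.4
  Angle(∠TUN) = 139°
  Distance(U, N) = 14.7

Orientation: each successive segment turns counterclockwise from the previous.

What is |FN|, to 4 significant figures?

13.62

∠ATU = 39.8° gives TU at 24.70° from the x-axis; with |TU| = 14.4, U = (-1.069, 13.60). ∠TUN = 139.0° gives UN at 65.70° from the x-axis; with |UN| = 14.7, N = (4.981, 27.00). Then |FN| = |N − F| = 13.62.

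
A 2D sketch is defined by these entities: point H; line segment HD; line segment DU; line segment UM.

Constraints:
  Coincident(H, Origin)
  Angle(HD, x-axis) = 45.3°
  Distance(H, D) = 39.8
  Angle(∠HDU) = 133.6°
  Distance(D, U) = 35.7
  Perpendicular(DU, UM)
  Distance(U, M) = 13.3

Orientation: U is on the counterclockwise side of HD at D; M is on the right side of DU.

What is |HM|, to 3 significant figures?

75.9

∠HDU = 133.6°, so DU runs at 45.3° + (180° − 133.6°) = 91.7° from the x-axis; with |DU| = 35.7, U = D + 35.7·(cos 91.7°, sin 91.7°) = (26.9, 64.0). DU ⟂ UM; with |UM| = 13.3 on the right of DU, M = U + 13.3·(1.00, 0.0297) = (40.2, 64.4). Then |HM| = |M − H| = 75.9.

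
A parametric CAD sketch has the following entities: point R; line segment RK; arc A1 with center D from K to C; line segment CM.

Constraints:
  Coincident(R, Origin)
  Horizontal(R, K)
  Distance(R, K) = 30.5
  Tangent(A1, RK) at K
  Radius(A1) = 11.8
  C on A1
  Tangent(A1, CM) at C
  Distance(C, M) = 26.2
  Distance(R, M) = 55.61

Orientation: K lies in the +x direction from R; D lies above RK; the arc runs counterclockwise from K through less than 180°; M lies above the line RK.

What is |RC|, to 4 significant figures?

44.19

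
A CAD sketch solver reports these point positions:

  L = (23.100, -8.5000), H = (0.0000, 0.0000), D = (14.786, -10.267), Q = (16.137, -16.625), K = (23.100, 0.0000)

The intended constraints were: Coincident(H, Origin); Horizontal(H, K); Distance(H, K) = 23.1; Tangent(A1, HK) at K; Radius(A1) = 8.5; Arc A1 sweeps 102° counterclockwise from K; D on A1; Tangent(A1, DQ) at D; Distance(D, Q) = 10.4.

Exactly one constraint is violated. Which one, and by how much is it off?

Distance(D, Q) = 10.4 — off by 3.90.

H = (0.00, 0.00) ✓; H.y = 0.00, K.y = 0.00 ✓; |HK| = 23.10 ✓; ∠(LK, KH) = 90.00° ✓; |LK| = 8.500 ✓; bearing(L→D) − bearing(L→K) = 102.0° ✓; |LD| = 8.500 ✓; ∠(LD, DQ) = 90.00° ✓; |DQ| = 6.500 ✗.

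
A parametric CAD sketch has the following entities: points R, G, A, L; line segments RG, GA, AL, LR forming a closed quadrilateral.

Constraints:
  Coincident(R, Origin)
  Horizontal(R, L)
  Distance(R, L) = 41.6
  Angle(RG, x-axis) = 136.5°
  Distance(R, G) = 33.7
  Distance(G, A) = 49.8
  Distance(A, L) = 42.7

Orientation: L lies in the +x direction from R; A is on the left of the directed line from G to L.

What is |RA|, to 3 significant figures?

44.8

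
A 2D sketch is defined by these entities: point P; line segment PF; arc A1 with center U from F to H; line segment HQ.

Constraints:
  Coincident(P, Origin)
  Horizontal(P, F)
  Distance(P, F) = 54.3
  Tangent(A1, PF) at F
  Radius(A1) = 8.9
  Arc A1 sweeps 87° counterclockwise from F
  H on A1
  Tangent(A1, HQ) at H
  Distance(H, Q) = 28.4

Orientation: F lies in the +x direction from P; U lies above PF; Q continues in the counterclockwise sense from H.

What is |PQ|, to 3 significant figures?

74.4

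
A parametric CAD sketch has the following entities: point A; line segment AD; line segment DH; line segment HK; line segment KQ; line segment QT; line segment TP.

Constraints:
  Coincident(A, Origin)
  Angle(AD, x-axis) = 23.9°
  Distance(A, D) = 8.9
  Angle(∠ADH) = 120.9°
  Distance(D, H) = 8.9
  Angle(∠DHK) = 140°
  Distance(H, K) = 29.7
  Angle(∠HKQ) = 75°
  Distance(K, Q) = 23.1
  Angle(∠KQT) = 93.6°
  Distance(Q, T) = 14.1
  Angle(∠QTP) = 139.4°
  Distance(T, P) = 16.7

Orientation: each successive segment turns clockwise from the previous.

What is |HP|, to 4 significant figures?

6.378

A is at the origin; AD runs at 23.9° with length 8.9, so D = (8.137, 3.606). ∠ADH = 120.9° gives DH at -35.20° from the x-axis; with |DH| = 8.9, H = (15.41, -1.524). ∠DHK = 140.0° gives HK at -75.20° from the x-axis; with |HK| = 29.7, K = (23.00, -30.24). ∠HKQ = 75.0° gives KQ at 179.8° from the x-axis; with |KQ| = 23.1, Q = (-0.1037, -30.16). ∠KQT = 93.6° gives QT at 93.40° from the x-axis; with |QT| = 14.1, T = (-0.9399, -16.08). ∠QTP = 139.4° gives TP at 52.80° from the x-axis; with |TP| = 16.7, P = (9.157, -2.781). Then |HP| = |P − H| = 6.378.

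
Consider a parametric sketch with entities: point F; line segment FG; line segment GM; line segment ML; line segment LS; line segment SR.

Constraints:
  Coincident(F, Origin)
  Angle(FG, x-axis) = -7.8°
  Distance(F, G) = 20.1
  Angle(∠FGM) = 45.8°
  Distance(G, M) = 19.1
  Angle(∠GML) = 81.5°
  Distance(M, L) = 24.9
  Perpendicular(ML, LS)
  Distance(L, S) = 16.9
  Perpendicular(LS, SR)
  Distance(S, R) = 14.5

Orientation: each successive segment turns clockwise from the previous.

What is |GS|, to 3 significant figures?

22.2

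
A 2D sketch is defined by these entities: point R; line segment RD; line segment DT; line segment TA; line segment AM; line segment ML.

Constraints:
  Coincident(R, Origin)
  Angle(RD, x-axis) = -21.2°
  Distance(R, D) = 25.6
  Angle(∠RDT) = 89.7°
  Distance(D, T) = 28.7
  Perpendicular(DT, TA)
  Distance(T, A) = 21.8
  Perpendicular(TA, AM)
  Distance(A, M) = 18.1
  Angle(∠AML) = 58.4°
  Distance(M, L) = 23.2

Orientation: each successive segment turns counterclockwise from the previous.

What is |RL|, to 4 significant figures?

32.66

R is at the origin; RD runs at -21.2° with length 25.6, so D = (23.87, -9.258). ∠RDT = 89.7° gives DT at 69.10° from the x-axis; with |DT| = 28.7, T = (34.11, 17.55). DT is perpendicular to TA, so TA runs at 159.1°; with |TA| = 21.8, A = (13.74, 25.33). TA ⟂ AM, so AM runs at -110.9°; with |AM| = 18.1, M = (7.283, 8.422). ∠AML = 58.4° gives ML at 10.70° from the x-axis; with |ML| = 23.2, L = (30.08, 12.73). Then |RL| = |L − R| = 32.66.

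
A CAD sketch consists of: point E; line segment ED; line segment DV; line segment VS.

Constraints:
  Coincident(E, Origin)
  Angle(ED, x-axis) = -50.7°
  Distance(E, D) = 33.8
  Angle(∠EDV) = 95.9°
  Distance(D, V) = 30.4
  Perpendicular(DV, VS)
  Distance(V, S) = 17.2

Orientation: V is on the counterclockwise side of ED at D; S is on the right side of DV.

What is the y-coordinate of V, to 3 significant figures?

-9.42

E is at the origin; ED runs at -50.7° with length 33.8, so D = 33.8·(cos -50.7°, sin -50.7°) = (21.4, -26.2). ∠EDV = 95.9°, so DV runs at -50.7° + (180° − 95.9°) = 33.4° from the x-axis; with |DV| = 30.4, V = D + 30.4·(cos 33.4°, sin 33.4°) = (46.8, -9.42). So V.y = -9.42.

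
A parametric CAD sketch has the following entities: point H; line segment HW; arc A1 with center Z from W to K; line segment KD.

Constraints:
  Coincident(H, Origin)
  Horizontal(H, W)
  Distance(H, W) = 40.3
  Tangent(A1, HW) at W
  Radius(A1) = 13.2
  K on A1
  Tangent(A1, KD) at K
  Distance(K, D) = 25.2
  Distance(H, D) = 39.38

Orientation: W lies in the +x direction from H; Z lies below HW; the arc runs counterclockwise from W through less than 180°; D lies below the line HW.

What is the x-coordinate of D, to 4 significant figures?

20.50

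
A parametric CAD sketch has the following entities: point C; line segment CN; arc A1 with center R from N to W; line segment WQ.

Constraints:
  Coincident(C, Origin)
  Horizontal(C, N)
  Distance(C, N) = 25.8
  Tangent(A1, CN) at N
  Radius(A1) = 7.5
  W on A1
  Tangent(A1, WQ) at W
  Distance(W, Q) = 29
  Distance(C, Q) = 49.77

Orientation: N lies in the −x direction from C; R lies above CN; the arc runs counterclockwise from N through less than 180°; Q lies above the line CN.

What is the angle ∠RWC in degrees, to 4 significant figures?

119.2°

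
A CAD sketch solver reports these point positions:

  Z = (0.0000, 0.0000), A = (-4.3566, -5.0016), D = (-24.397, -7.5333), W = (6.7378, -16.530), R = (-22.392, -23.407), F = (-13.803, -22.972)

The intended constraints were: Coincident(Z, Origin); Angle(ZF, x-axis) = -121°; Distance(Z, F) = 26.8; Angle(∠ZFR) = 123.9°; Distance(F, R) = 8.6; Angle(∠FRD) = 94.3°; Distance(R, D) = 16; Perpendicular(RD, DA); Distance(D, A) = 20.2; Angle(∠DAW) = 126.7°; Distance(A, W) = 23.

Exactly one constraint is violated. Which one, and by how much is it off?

Distance(A, W) = 23 — off by 7.00.

Z = (0.00, 0.00) ✓; ZF at -121.0° ✓; |ZF| = 26.80 ✓; ∠ZFR = 123.9° ✓; |FR| = 8.600 ✓; ∠FRD = 94.30° ✓; |RD| = 16.00 ✓; ∠(RD, DA) = 90.00° ✓; |DA| = 20.20 ✓; ∠DAW = 126.7° ✓; |AW| = 16.00 ✗.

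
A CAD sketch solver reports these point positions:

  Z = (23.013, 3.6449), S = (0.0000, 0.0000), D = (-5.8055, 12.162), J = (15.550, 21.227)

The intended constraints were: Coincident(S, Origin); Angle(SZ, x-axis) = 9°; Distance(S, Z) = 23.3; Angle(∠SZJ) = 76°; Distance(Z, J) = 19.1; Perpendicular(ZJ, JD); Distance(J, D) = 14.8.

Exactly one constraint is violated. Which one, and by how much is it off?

Distance(J, D) = 14.8 — off by 8.40.

S = (0.00, 0.00) ✓; SZ at 9.000° ✓; |SZ| = 23.30 ✓; ∠SZJ = 76.00° ✓; |ZJ| = 19.10 ✓; ∠(ZJ, JD) = 90.00° ✓; |JD| = 23.20 ✗.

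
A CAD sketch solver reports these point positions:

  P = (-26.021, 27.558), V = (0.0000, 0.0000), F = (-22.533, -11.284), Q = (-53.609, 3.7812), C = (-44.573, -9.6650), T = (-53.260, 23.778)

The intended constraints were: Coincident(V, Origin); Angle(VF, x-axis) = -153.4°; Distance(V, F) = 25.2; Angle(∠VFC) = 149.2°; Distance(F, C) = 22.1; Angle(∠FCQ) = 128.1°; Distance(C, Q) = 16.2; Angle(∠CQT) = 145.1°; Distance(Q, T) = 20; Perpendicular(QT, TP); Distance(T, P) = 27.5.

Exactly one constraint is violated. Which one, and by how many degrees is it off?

Perpendicular(QT, TP) — off by 8.90°.

V = (0.00, 0.00) ✓; VF at -153.4° ✓; |VF| = 25.20 ✓; ∠VFC = 149.2° ✓; |FC| = 22.10 ✓; ∠FCQ = 128.1° ✓; |CQ| = 16.20 ✓; ∠CQT = 145.1° ✓; |QT| = 20.00 ✓; ∠(QT, TP) = 81.10° ✗; |TP| = 27.50 ✓.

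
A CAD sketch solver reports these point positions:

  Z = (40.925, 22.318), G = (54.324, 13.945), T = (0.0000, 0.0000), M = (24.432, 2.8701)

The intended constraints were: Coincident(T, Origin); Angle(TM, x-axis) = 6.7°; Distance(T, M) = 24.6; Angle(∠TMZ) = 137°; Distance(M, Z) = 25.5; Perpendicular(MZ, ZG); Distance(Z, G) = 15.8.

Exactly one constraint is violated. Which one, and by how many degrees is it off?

Perpendicular(MZ, ZG) — off by 8.30°.

T = (0.00, 0.00) ✓; TM at 6.700° ✓; |TM| = 24.60 ✓; ∠TMZ = 137.0° ✓; |MZ| = 25.50 ✓; ∠(MZ, ZG) = 81.70° ✗; |ZG| = 15.80 ✓.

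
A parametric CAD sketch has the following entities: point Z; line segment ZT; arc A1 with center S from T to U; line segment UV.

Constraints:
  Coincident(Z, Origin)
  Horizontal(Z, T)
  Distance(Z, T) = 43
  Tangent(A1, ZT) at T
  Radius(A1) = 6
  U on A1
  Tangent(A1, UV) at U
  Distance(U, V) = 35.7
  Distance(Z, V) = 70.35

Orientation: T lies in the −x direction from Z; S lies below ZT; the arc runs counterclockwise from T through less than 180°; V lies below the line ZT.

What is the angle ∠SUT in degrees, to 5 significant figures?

53.213°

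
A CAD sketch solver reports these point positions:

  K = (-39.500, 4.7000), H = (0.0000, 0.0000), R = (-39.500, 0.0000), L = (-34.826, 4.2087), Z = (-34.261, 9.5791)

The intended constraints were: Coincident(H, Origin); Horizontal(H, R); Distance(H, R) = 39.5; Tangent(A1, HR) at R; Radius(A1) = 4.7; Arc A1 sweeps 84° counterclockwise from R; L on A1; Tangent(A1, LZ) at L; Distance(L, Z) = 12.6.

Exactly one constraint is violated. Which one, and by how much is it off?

Distance(L, Z) = 12.6 — off by 7.20.

H = (0.00, 0.00) ✓; H.y = 0.00, R.y = 0.00 ✓; |HR| = 39.50 ✓; ∠(KR, RH) = 90.00° ✓; |KR| = 4.700 ✓; bearing(K→L) − bearing(K→R) = 84.00° ✓; |KL| = 4.700 ✓; ∠(KL, LZ) = 90.01° ✓; |LZ| = 5.400 ✗.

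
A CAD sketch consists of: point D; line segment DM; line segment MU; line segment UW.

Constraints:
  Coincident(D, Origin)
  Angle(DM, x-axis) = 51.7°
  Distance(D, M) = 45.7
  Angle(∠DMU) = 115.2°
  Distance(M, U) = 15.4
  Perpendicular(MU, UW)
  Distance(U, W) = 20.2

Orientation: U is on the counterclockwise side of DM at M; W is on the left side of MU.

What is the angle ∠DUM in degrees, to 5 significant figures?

49.869°

D is at the origin; DM runs at 51.7° with length 45.7, so M = 45.7·(cos 51.7°, sin 51.7°) = (28.324, 35.864). ∠DMU = 115.2°, so MU runs at 51.7° + (180° − 115.2°) = 116.50° from the x-axis; with |MU| = 15.4, U = M + 15.4·(cos 116.50°, sin 116.50°) = (21.452, 49.646). Then cos ∠DUM = UD·UM / (|UD||UM|), giving 49.869°.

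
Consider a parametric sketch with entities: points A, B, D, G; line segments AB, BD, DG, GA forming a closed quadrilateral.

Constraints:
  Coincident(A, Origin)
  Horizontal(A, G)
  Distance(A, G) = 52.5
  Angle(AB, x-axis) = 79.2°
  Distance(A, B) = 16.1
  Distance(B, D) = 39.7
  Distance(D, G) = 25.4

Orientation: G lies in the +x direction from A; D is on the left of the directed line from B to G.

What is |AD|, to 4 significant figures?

47.98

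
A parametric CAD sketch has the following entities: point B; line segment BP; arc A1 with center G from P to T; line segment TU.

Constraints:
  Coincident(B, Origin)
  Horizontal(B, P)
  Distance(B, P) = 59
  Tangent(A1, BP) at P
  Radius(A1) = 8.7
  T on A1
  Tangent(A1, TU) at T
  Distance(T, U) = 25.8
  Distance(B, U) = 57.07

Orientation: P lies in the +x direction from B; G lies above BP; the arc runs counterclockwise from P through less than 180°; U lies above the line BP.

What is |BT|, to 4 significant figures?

66.76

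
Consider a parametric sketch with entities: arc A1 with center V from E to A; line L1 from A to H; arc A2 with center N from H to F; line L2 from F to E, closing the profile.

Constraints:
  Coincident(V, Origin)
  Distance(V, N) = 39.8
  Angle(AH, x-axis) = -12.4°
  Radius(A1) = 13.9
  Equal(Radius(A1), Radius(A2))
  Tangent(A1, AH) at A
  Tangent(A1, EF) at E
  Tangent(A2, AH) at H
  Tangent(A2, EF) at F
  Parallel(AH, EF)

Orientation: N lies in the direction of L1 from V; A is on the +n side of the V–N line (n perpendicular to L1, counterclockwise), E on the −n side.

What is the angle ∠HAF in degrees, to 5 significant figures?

34.934°

Tangency of A1 to both parallel lines with radius 13.9 puts A and E at V ± 13.9·n: A = (2.9848, 13.576), E = (-2.9848, -13.576). Equal radii place H and F the same way about N: H = N + 13.9·n = (41.856, 5.0293), F = N − 13.9·n = (35.887, -22.122). Then cos ∠HAF = AH·AF / (|AH||AF|), giving 34.934°.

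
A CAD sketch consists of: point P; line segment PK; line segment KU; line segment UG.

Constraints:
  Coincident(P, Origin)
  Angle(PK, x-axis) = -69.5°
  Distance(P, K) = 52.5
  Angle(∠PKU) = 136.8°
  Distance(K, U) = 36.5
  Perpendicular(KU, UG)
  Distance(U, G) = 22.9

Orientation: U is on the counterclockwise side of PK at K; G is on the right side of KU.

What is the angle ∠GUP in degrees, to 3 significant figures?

116°

P is at the origin; PK runs at -69.5° with length 52.5, so K = 52.5·(cos -69.5°, sin -69.5°) = (18.4, -49.2). ∠PKU = 136.8°, so KU runs at -69.5° + (180° − 136.8°) = -26.3° from the x-axis; with |KU| = 36.5, U = K + 36.5·(cos -26.3°, sin -26.3°) = (51.1, -65.3). KU is perpendicular to UG; with |UG| = 22.9 on the right of KU, G = U + 22.9·(-0.443, -0.896) = (41.0, -85.9). Then cos ∠GUP = UG·UP / (|UG||UP|), giving 116°.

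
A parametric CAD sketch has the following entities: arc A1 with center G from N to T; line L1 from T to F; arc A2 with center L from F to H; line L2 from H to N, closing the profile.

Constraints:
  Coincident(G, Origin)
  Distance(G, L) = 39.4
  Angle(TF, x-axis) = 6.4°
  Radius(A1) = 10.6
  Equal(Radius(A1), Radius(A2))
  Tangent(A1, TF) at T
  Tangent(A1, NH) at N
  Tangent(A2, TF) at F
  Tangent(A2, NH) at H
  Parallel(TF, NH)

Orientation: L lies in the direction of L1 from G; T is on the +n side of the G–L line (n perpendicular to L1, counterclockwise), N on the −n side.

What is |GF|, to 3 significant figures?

40.8

The slot axis is L1's direction at 6.4°, so u = (cos 6.4°, sin 6.4°) = (0.994, 0.111) and n = (−sin 6.4°, cos 6.4°) = (-0.111, 0.994). G is at the origin and L lies 39.4 along u from G, so L = 39.4·u = (39.2, 4.39). Tangency of A1 to both parallel lines with radius 10.6 puts T and N at G ± 10.6·n: T = (-1.18, 10.5), N = (1.18, -10.5). Equal radii place F and H the same way about L: F = L + 10.6·n = (38.0, 14.9), H = L − 10.6·n = (40.3, -6.14). Then |GF| = |F − G| = 40.8.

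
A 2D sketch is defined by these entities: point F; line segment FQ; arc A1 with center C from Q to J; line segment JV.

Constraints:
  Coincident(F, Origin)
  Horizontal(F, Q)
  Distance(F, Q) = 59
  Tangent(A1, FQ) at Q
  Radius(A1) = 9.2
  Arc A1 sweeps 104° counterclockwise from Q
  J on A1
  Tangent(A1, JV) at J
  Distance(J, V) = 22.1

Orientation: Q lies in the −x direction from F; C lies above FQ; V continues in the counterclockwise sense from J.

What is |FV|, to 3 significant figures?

64.4

F is at the origin; FQ is horizontal with |FQ| = 59.0 and Q on the −x side, so Q = (-59.0, 0.00). A1 meets FQ tangentially, so CQ is at right angles to FQ, so C = Q + (0, 9.2) = (-59.0, 9.20). On A1, Q sits at bearing -90° from C; a 104° counterclockwise sweep puts J at bearing 14°, so J = C + 9.2·(cos 14°, sin 14°) = (-50.1, 11.4). The tangent condition forces CJ to be normal to JV, so JV runs along (−sin 14°, cos 14°); with |JV| = 22.1, V = (-55.4, 32.9). Then |FV| = |V − F| = 64.4.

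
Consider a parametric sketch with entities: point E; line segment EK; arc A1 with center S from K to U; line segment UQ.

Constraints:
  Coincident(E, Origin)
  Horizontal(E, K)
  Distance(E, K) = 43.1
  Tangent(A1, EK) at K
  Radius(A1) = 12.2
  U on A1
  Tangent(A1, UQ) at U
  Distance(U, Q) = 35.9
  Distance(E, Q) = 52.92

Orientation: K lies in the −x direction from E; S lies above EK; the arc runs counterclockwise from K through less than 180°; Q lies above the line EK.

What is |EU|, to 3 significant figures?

32.8

Checks: |SU| = 12.20 ✓; ∠(SU, UQ) = 90.00° ✓; |UQ| = 35.90 ✓; |EQ| = 52.92 ✓.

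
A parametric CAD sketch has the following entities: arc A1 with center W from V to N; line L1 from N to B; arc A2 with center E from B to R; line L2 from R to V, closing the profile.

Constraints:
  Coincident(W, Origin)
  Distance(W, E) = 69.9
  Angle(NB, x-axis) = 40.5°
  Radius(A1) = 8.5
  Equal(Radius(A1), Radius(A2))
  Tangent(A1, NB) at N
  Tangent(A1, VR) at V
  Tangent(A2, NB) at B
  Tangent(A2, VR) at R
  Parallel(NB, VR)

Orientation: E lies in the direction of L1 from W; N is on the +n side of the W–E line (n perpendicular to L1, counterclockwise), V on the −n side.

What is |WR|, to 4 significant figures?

70.41

The slot axis is L1's direction at 40.5°, so u = (cos 40.5°, sin 40.5°) = (0.7604, 0.6494) and n = (−sin 40.5°, cos 40.5°) = (-0.6494, 0.7604). W is at the origin and E lies 69.9 along u from W, so E = 69.9·u = (53.15, 45.40). Tangency of A1 to both parallel lines with radius 8.5 puts N and V at W ± 8.5·n: N = (-5.520, 6.463), V = (5.520, -6.463). Equal radii place B and R the same way about E: B = E + 8.5·n = (47.63, 51.86), R = E − 8.5·n = (58.67, 38.93). Then |WR| = |R − W| = 70.41.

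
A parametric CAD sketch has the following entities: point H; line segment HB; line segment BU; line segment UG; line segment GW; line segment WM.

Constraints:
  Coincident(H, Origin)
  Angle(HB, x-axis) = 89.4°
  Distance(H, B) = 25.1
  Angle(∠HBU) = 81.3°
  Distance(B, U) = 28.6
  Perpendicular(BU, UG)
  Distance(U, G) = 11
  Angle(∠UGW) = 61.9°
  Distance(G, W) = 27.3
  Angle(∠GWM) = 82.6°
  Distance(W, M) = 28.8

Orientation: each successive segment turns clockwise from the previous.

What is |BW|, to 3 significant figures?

4.89

H is at the origin; HB runs at 89.4° with length 25.1, so B = (0.263, 25.1). ∠HBU = 81.3° gives BU at -9.30° from the x-axis; with |BU| = 28.6, U = (28.5, 20.5). The perpendicularity gives UG at right angles to BU, so UG runs at -99.3°; with |UG| = 11.0, G = (26.7, 9.62). ∠UGW = 61.9° gives GW at 143° from the x-axis; with |GW| = 27.3, W = (5.02, 26.2). Then |BW| = |W − B| = 4.89.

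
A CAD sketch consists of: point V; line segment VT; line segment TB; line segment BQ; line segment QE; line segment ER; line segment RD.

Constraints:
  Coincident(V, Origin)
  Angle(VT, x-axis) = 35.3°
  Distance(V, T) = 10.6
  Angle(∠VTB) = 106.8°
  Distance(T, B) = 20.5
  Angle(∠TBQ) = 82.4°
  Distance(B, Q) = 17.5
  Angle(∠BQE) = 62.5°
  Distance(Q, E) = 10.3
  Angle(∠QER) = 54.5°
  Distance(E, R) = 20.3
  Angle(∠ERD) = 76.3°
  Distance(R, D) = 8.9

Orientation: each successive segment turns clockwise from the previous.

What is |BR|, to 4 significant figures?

9.621

V is at the origin; VT runs at 35.3° with length 10.6, so T = (8.651, 6.125). ∠VTB = 106.8° gives TB at -37.90° from the x-axis; with |TB| = 20.5, B = (24.83, -6.468). ∠TBQ = 82.4° gives BQ at -135.5° from the x-axis; with |BQ| = 17.5, Q = (12.35, -18.73). ∠BQE = 62.5° gives QE at 107.0° from the x-axis; with |QE| = 10.3, E = (9.334, -8.884). ∠QER = 54.5° gives ER at -18.50° from the x-axis; with |ER| = 20.3, R = (28.58, -15.32). Then |BR| = |R − B| = 9.621.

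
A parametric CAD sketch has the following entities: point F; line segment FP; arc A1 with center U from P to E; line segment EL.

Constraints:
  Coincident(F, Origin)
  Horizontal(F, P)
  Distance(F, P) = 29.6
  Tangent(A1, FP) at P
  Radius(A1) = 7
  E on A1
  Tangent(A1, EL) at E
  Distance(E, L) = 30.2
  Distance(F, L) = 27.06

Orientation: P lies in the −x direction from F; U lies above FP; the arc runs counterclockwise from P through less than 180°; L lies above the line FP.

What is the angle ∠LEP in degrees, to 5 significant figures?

153.99°

F is at the origin; FP is horizontal with |FP| = 29.6 and P on the −x side, so P = (-29.600, 0.0000). Tangency of A1 to FP means the radius UP is perpendicular to FP, so U = P + (0, 7) = (-29.600, 7.0000). Since UE ⟂ EL (tangency), |UL| = √(7.0² + 30.2²) = 31.001 regardless of where E sits on A1. So L lies on both circle(F, 27.06) and circle(U, 31.001); the above-FP intersection is L = (-5.4970, 26.496). E is the foot of the tangent from L: E = (-24.083, 2.6921).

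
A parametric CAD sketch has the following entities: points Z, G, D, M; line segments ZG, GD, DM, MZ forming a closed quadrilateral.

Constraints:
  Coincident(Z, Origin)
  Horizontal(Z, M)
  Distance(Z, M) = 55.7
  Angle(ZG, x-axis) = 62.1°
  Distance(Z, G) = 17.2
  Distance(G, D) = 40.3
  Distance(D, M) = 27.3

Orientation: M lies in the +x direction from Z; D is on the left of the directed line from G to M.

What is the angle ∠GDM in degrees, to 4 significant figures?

93.45°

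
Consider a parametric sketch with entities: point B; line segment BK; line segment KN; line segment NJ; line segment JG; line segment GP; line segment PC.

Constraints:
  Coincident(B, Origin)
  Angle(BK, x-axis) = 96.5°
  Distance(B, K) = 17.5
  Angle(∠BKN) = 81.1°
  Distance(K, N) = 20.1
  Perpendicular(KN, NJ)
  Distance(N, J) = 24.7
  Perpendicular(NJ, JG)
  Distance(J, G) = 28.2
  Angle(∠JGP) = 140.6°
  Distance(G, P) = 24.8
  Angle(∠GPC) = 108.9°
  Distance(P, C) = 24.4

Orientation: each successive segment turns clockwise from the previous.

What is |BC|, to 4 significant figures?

37.84

B is at the origin; BK runs at 96.5° with length 17.5, so K = (-1.981, 17.39). ∠BKN = 81.1° gives KN at -2.400° from the x-axis; with |KN| = 20.1, N = (18.10, 16.55). KN ⟂ NJ, so NJ runs at -92.40°; with |NJ| = 24.7, J = (17.07, -8.133). The perpendicularity gives JG at right angles to NJ, so JG runs at 177.6°; with |JG| = 28.2, G = (-11.11, -6.952). ∠JGP = 140.6° gives GP at 138.2° from the x-axis; with |GP| = 24.8, P = (-29.60, 9.578). ∠GPC = 108.9° gives PC at 67.10° from the x-axis; with |PC| = 24.4, C = (-20.10, 32.06). Then |BC| = |C − B| = 37.84.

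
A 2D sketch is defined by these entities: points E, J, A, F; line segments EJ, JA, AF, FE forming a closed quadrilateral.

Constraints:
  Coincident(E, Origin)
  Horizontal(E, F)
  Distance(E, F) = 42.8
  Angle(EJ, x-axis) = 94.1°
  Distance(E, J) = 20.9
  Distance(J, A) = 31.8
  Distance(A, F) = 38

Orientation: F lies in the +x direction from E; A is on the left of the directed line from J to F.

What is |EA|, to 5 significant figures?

44.014

E is at the origin; E and F share the same y with |EF| = 42.8 and F in +x, so F = (42.8, 0). EJ runs at 94.1° with |EJ| = 20.9, so J = (-1.4943, 20.847). A is determined by |JA| = 31.8 and |AF| = 38.0 together: it lies at the intersection of circle(J, 31.8) and circle(F, 38.0). With |JF| = 48.955, the foot of the radical line on JF is 20.057 from J and the perpendicular offset is √(31.8² − 20.057²) = 24.677. Taking the left-of-JF solution: A = (27.162, 34.633).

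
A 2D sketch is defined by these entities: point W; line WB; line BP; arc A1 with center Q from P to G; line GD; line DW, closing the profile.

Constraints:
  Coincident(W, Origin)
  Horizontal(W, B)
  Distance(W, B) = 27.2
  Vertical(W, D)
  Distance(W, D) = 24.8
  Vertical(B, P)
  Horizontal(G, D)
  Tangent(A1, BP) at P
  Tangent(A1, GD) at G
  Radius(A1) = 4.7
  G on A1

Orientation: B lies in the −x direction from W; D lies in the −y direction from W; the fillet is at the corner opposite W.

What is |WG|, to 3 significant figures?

33.5

The virtual corner opposite W is at (-27.2, -24.8). A1 meets BP tangentially, so QP is at right angles to BP and the tangent condition forces QG to be normal to GD, with radius 4.7, so the center Q sits 4.7 in from both sides at Q = (-22.5, -20.1). That places the tangent points at P = (-27.2, -20.1) on BP and G = (-22.5, -24.8) on GD. Then |WG| = |G − W| = 33.5.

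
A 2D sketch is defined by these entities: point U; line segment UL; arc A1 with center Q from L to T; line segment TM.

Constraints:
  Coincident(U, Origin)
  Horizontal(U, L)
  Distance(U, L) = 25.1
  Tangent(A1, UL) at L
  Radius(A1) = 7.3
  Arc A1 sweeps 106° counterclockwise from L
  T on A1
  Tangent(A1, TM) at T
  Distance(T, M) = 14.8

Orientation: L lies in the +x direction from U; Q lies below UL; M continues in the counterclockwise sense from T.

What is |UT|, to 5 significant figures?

20.340

U is at the origin; UL is horizontal with |UL| = 25.1 and L on the +x side, so L = (25.100, 0.0000). The tangent condition forces QL to be normal to UL, so Q = L + (0, -7.3) = (25.100, -7.3000). On A1, L sits at bearing 90° from Q; a 106° counterclockwise sweep puts T at bearing 196°, so T = Q + 7.3·(cos 196°, sin 196°) = (18.083, -9.3122). Then |UT| = |T − U| = 20.340.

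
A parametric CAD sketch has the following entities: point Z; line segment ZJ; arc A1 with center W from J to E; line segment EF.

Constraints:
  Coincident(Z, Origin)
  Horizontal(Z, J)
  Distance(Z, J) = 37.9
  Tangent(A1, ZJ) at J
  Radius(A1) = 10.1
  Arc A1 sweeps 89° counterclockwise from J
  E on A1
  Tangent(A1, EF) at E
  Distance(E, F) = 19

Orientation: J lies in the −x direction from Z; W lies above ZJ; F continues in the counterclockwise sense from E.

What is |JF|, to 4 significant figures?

30.74

Z is at the origin; ZJ is horizontal with |ZJ| = 37.9 and J on the −x side, so J = (-37.90, 0.000). A1 meets ZJ tangentially, so WJ is at right angles to ZJ, so W = J + (0, 10.1) = (-37.90, 10.10). On A1, J sits at bearing -90° from W; an 89° counterclockwise sweep puts E at bearing -1°, so E = W + 10.1·(cos -1°, sin -1°) = (-27.80, 9.924). The tangent condition forces WE to be normal to EF, so EF runs along (−sin -1°, cos -1°); with |EF| = 19.0, F = (-27.47, 28.92). Then |JF| = |F − J| = 30.74.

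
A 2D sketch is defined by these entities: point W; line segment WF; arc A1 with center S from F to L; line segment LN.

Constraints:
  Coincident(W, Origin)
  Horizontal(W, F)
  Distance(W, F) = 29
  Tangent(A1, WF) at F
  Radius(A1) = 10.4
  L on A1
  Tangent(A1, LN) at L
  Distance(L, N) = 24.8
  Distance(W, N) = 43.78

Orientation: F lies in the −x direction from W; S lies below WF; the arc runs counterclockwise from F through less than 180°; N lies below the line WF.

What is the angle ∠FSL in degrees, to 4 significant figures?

124.0°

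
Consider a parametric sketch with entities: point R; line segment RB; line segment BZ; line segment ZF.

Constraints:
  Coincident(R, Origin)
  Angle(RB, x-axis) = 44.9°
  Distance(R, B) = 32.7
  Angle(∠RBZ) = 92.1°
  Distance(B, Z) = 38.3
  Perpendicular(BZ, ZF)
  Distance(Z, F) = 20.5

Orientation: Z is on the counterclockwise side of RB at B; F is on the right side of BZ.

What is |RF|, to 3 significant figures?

66.2

R is at the origin; RB runs at 44.9° with length 32.7, so B = 32.7·(cos 44.9°, sin 44.9°) = (23.2, 23.1). ∠RBZ = 92.1°, so BZ runs at 44.9° + (180° − 92.1°) = 133° from the x-axis; with |BZ| = 38.3, Z = B + 38.3·(cos 133°, sin 133°) = (-2.86, 51.2). BZ ⟂ ZF; with |ZF| = 20.5 on the right of BZ, F = Z + 20.5·(0.734, 0.679) = (12.2, 65.1). Then |RF| = |F − R| = 66.2.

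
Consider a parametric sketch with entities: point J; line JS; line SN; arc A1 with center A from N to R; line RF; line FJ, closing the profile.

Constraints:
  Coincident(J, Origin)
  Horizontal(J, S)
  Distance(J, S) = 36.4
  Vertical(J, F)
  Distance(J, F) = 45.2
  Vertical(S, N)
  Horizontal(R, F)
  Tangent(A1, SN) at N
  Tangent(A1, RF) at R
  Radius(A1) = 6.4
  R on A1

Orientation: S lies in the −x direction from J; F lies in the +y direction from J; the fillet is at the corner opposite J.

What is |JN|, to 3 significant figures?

53.2

The virtual corner opposite J is at (-36.4, 45.2). The tangent condition forces AN to be normal to SN and tangency of A1 to RF means the radius AR is perpendicular to RF, with radius 6.4, so the center A sits 6.4 in from both sides at A = (-30.0, 38.8). That places the tangent points at N = (-36.4, 38.8) on SN and R = (-30.0, 45.2) on RF. Then |JN| = |N − J| = 53.2.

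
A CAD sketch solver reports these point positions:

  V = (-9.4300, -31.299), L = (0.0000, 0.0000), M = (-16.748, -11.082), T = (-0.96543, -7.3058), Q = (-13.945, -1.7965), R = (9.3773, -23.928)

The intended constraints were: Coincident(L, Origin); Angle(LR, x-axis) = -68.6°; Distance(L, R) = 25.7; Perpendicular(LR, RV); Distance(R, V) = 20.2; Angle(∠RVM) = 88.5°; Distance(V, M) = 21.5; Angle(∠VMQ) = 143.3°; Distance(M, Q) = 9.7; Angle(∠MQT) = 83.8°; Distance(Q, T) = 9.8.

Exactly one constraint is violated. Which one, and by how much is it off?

Distance(Q, T) = 9.8 — off by 4.30.

L = (0.00, 0.00) ✓; LR at -68.60° ✓; |LR| = 25.70 ✓; ∠(LR, RV) = 90.00° ✓; |RV| = 20.20 ✓; ∠RVM = 88.50° ✓; |VM| = 21.50 ✓; ∠VMQ = 143.3° ✓; |MQ| = 9.699 ✓; ∠MQT = 83.80° ✓; |QT| = 14.10 ✗.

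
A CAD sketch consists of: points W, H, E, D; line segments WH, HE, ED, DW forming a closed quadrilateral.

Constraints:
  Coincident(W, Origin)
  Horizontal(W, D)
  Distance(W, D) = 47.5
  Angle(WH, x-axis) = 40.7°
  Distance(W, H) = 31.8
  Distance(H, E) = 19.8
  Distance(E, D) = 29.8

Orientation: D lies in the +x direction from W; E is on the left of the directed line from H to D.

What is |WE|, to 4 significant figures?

51.18

W is at the origin; WD is horizontal with |WD| = 47.5 and D in +x, so D = (47.5, 0). WH runs at 40.7° with |WH| = 31.8, so H = (24.11, 20.74). E is determined by |HE| = 19.8 and |ED| = 29.8 together: it lies at the intersection of circle(H, 19.8) and circle(D, 29.8). With |HD| = 31.26, the foot of the radical line on HD is 7.696 from H and the perpendicular offset is √(19.8² − 7.696²) = 18.24. Taking the left-of-HD solution: E = (41.97, 29.28).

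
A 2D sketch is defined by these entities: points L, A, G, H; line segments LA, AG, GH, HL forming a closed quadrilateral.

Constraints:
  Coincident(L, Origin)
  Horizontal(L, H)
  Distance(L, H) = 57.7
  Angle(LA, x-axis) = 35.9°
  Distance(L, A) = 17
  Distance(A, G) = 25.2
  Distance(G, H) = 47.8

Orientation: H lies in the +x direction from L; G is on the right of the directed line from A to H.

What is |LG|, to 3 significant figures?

19.6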